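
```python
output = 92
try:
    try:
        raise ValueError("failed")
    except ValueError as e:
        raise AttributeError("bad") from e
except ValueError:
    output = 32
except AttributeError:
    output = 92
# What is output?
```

Step-by-step execution trace:
1. Inner try raises ValueError; inner `except ValueError as e` catches it.
2. `raise AttributeError(...) from e` raises AttributeError (ValueError is attached as __cause__, but only AttributeError is active).
3. Outer `except ValueError` does not match AttributeError; skipped.
4. Outer `except AttributeError` matches → output = 92.
Result: 92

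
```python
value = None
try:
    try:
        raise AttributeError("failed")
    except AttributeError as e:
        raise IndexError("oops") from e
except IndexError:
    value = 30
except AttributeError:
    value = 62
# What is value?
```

Step-by-step execution trace:
1. Inner try raises AttributeError; inner `except AttributeError as e` catches it.
2. `raise IndexError(...) from e` raises IndexError (AttributeError is attached as __cause__, but only IndexError is active).
3. Outer `except IndexError` matches → value = 30.
4. `except AttributeError` is not reached.
Result: 30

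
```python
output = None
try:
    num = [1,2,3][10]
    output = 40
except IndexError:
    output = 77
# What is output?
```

Step-by-step execution trace:
1. `num = [1,2,3][10]` raises IndexError.
2. `output = 40` is not reached.
3. `except IndexError` matches → output = 77.
Result: 77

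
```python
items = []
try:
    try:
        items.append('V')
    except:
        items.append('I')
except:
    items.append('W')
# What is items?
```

Step-by-step execution trace:
1. Inner try: `items.append('V')` → items = ['V']. No exception raised.
2. Inner `except` is skipped.
3. Inner try completes normally; outer `except` is skipped.
Result: ['V']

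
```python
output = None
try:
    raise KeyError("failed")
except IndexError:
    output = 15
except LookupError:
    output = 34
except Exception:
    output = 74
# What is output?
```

Step-by-step execution trace:
1. `raise KeyError(...)` raises KeyError.
2. `except IndexError` does not match (KeyError is not a subclass of IndexError); skipped.
3. `except LookupError` matches (KeyError is a subclass of LookupError) → output = 34.
4. `except Exception` is not reached.
Result: 34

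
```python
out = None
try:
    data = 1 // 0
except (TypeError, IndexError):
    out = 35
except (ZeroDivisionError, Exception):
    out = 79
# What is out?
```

Step-by-step execution trace:
1. `data = 1 // 0` raises ZeroDivisionError.
2. `except (TypeError, IndexError)` does not match ZeroDivisionError; skipped.
3. `except (ZeroDivisionError, Exception)` matches (ZeroDivisionError is in the tuple) → out = 79.
Result: 79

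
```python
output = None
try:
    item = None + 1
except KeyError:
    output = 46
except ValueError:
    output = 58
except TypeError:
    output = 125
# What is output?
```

Step-by-step execution trace:
1. `item = None + 1` raises TypeError.
2. `except KeyError` does not match TypeError; skipped.
3. `except ValueError` does not match TypeError; skipped.
4. `except TypeError` matches → output = 125.
Result: 125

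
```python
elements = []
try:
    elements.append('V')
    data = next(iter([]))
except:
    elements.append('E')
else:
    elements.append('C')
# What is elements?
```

Step-by-step execution trace:
1. try: `elements.append('V')` → elements = ['V'].
2. `data = next(iter([]))` raises StopIteration.
3. bare `except` matches → `elements.append('E')` → elements = ['V', 'E'].
4. `else` is skipped (an exception was raised).
Result: ['V', 'E']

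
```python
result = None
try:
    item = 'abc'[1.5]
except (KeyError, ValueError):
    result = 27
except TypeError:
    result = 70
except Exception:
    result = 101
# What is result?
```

Step-by-step execution trace:
1. `item = 'abc'[1.5]` raises TypeError.
2. `except (KeyError, ValueError)` does not match TypeError; skipped.
3. `except TypeError` matches (exact type match) → result = 70.
4. `except Exception` is not reached.
Result: 70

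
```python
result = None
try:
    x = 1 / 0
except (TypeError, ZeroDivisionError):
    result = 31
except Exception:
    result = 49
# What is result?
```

Step-by-step execution trace:
1. `x = 1 / 0` raises ZeroDivisionError.
2. `except (TypeError, ZeroDivisionError)` matches (ZeroDivisionError is in the tuple) → result = 31.
3. `except Exception` is not reached.
Result: 31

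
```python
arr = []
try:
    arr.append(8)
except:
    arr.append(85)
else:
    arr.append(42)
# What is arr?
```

Step-by-step execution trace:
1. try: `arr.append(8)` → arr = [8]. No exception raised.
2. `except` is skipped.
3. `else` runs (try completed without exception): `arr.append(42)` → arr = [8, 42].
Result: [8, 42]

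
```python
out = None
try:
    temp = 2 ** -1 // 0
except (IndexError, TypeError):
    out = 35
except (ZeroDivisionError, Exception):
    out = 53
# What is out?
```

Step-by-step execution trace:
1. `temp = 2 ** -1 // 0` raises ZeroDivisionError.
2. `except (IndexError, TypeError)` does not match ZeroDivisionError; skipped.
3. `except (ZeroDivisionError, Exception)` matches (ZeroDivisionError is in the tuple) → out = 53.
Result: 53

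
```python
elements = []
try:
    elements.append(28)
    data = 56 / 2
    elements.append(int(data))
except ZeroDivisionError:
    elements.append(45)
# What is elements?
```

Step-by-step execution trace:
1. try: `elements.append(28)` → elements = [28].
2. `data = 56 / 2` → data = 28.0. No exception raised.
3. `elements.append(int(data))` → elements = [28, 28].
4. `except ZeroDivisionError` is skipped (no exception was raised).
Result: [28, 28]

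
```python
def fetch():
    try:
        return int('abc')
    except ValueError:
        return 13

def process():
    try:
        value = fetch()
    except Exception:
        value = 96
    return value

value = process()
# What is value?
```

Step-by-step execution trace:
1. `process()` calls `fetch()`.
2. In fetch: `int('abc')` raises ValueError; `except ValueError` catches it → returns 13.
3. In process: `value = fetch()` → value = 13. No exception reaches process.
4. `except Exception` is skipped; process returns 13.
5. value = 13.
Result: 13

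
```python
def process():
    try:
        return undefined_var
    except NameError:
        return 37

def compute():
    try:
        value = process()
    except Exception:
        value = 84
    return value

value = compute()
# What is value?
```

Step-by-step execution trace:
1. `compute()` calls `process()`.
2. In process: `undefined_var` raises NameError; `except NameError` catches it → returns 37.
3. In compute: `value = process()` → value = 37. No exception reaches compute.
4. `except Exception` is skipped; compute returns 37.
5. value = 37.
Result: 37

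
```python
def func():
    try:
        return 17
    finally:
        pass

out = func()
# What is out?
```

Step-by-step execution trace:
1. `func()` enters try: `return 17` sets pending return value 17.
2. Before returning, `finally: pass` runs (no effect).
3. func() returns 17 → out = 17.
Result: 17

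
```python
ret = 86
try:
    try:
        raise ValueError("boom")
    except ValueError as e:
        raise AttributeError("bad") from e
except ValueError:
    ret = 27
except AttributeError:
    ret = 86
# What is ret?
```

Step-by-step execution trace:
1. Inner try raises ValueError; inner `except ValueError as e` catches it.
2. `raise AttributeError(...) from e` raises AttributeError (ValueError is attached as __cause__, but only AttributeError is active).
3. Outer `except ValueError` does not match AttributeError; skipped.
4. Outer `except AttributeError` matches → ret = 86.
Result: 86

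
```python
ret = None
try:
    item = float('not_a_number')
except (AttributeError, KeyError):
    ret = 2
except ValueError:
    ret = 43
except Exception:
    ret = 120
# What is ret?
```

Step-by-step execution trace:
1. `item = float('not_a_number')` raises ValueError.
2. `except (AttributeError, KeyError)` does not match ValueError; skipped.
3. `except ValueError` matches (exact type match) → ret = 43.
4. `except Exception` is not reached.
Result: 43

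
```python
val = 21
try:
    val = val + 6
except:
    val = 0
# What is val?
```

Step-by-step execution trace:
1. val starts at 21.
2. try: `val = val + 6` → val = 27. No exception raised.
3. `except` is skipped.
Result: 27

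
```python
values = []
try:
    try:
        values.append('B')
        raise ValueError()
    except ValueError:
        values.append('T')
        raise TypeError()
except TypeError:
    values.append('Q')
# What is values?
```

Step-by-step execution trace:
1. Inner try: `values.append('B')` → values = ['B'].
2. `raise ValueError()` raises ValueError.
3. Inner `except ValueError` matches → `values.append('T')` → values = ['B', 'T'].
4. `raise TypeError()` raises TypeError; propagates to outer try.
5. Outer `except TypeError` matches → `values.append('Q')` → values = ['B', 'T', 'Q'].
Result: ['B', 'T', 'Q']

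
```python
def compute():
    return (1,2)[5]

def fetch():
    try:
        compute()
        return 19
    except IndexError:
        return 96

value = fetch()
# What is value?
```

Step-by-step execution trace:
1. `fetch()` calls `compute()`.
2. `compute()` evaluates `(1,2)[5]`, which raises IndexError; it propagates to the caller.
3. `return 19` is not reached.
4. `except IndexError` in fetch matches → returns 96.
5. value = 96.
Result: 96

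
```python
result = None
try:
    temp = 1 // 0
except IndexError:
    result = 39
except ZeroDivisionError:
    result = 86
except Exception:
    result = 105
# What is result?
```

Step-by-step execution trace:
1. `temp = 1 // 0` raises ZeroDivisionError.
2. `except IndexError` does not match ZeroDivisionError; skipped.
3. `except ZeroDivisionError` matches → result = 86.
4. Remaining except clauses are skipped.
Result: 86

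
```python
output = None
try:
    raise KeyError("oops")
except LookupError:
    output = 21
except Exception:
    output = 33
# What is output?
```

Step-by-step execution trace:
1. `raise KeyError(...)` raises KeyError.
2. `except LookupError` matches (KeyError is a subclass of LookupError) → output = 21.
3. `except Exception` is not reached.
Result: 21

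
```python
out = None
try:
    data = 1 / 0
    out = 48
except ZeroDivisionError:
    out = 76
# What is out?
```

Step-by-step execution trace:
1. `data = 1 / 0` raises ZeroDivisionError.
2. `out = 48` is not reached.
3. `except ZeroDivisionError` matches → out = 76.
Result: 76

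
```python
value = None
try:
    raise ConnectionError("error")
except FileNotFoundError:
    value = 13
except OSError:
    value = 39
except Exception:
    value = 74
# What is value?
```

Step-by-step execution trace:
1. `raise ConnectionError(...)` raises ConnectionError.
2. `except FileNotFoundError` does not match (ConnectionError is not a subclass of FileNotFoundError); skipped.
3. `except OSError` matches (ConnectionError is a subclass of OSError) → value = 39.
4. `except Exception` is not reached.
Result: 39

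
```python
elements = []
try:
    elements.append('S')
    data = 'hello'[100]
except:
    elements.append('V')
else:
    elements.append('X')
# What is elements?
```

Step-by-step execution trace:
1. try: `elements.append('S')` → elements = ['S'].
2. `data = 'hello'[100]` raises IndexError.
3. bare `except` matches → `elements.append('V')` → elements = ['S', 'V'].
4. `else` is skipped (an exception was raised).
Result: ['S', 'V']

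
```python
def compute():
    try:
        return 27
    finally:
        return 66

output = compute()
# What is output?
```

Step-by-step execution trace:
1. `compute()` enters try: `return 27` sets pending return value 27.
2. Before returning, `finally: return 66` runs and overrides the pending return.
3. compute() returns 66 → output = 66.
Result: 66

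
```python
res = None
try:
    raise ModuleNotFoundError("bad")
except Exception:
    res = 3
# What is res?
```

Step-by-step execution trace:
1. `raise ModuleNotFoundError(...)` raises ModuleNotFoundError.
2. `except Exception` matches (ModuleNotFoundError is a subclass of Exception) → res = 3.
Result: 3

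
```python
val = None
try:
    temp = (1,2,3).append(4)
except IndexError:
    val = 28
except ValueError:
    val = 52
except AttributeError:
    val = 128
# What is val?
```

Step-by-step execution trace:
1. `temp = (1,2,3).append(4)` raises AttributeError.
2. `except IndexError` does not match AttributeError; skipped.
3. `except ValueError` does not match AttributeError; skipped.
4. `except AttributeError` matches → val = 128.
Result: 128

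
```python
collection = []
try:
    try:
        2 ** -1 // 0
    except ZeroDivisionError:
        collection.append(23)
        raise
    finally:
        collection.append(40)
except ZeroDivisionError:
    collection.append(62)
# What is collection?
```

Step-by-step execution trace:
1. Inner try: `2 ** -1 // 0` raises ZeroDivisionError.
2. Inner `except ZeroDivisionError` matches → `collection.append(23)` → collection = [23].
3. bare `raise` re-raises ZeroDivisionError.
4. Inner `finally` runs during unwinding: `collection.append(40)` → collection = [23, 40].
5. Outer `except ZeroDivisionError` matches → `collection.append(62)` → collection = [23, 40, 62].
Result: [23, 40, 62]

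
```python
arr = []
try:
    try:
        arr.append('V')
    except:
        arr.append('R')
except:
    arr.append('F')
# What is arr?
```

Step-by-step execution trace:
1. Inner try: `arr.append('V')` → arr = ['V']. No exception raised.
2. Inner `except` is skipped.
3. Inner try completes normally; outer `except` is skipped.
Result: ['V']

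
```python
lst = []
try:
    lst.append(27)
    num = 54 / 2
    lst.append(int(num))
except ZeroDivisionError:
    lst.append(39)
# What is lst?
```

Step-by-step execution trace:
1. try: `lst.append(27)` → lst = [27].
2. `num = 54 / 2` → num = 27.0. No exception raised.
3. `lst.append(int(num))` → lst = [27, 27].
4. `except ZeroDivisionError` is skipped (no exception was raised).
Result: [27, 27]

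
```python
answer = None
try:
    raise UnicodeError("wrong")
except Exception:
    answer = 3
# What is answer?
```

Step-by-step execution trace:
1. `raise UnicodeError(...)` raises UnicodeError.
2. `except Exception` matches (UnicodeError is a subclass of Exception) → answer = 3.
Result: 3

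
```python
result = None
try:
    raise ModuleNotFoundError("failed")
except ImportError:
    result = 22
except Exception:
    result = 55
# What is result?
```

Step-by-step execution trace:
1. `raise ModuleNotFoundError(...)` raises ModuleNotFoundError.
2. `except ImportError` matches (ModuleNotFoundError is a subclass of ImportError) → result = 22.
3. `except Exception` is not reached.
Result: 22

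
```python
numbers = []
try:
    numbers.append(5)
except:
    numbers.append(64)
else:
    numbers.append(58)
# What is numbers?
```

Step-by-step execution trace:
1. try: `numbers.append(5)` → numbers = [5]. No exception raised.
2. `except` is skipped.
3. `else` runs (try completed without exception): `numbers.append(58)` → numbers = [5, 58].
Result: [5, 58]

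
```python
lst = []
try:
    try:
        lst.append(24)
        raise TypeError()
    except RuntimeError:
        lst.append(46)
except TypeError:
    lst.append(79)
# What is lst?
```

Step-by-step execution trace:
1. Inner try: `lst.append(24)` → lst = [24].
2. `raise TypeError()` raises TypeError.
3. Inner `except RuntimeError` does not match TypeError; exception propagates to outer try.
4. Outer `except TypeError` matches → `lst.append(79)` → lst = [24, 79].
Result: [24, 79]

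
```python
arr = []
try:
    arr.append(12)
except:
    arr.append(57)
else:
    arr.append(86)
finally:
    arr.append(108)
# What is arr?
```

Step-by-step execution trace:
1. try: `arr.append(12)` → arr = [12]. No exception raised.
2. `except` is skipped.
3. `else` runs: `arr.append(86)` → arr = [12, 86].
4. `finally` always runs: `arr.append(108)` → arr = [12, 86, 108].
Result: [12, 86, 108]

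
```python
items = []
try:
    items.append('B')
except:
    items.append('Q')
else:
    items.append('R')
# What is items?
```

Step-by-step execution trace:
1. try: `items.append('B')` → items = ['B']. No exception raised.
2. `except` is skipped.
3. `else` runs (try completed without exception): `items.append('R')` → items = ['B', 'R'].
Result: ['B', 'R']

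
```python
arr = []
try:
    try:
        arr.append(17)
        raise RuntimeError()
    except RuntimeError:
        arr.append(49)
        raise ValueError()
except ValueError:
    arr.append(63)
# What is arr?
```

Step-by-step execution trace:
1. Inner try: `arr.append(17)` → arr = [17].
2. `raise RuntimeError()` raises RuntimeError.
3. Inner `except RuntimeError` matches → `arr.append(49)` → arr = [17, 49].
4. `raise ValueError()` raises ValueError; propagates to outer try.
5. Outer `except ValueError` matches → `arr.append(63)` → arr = [17, 49, 63].
Result: [17, 49, 63]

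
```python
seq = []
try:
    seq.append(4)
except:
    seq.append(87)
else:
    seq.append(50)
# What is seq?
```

Step-by-step execution trace:
1. try: `seq.append(4)` → seq = [4]. No exception raised.
2. `except` is skipped.
3. `else` runs (try completed without exception): `seq.append(50)` → seq = [4, 50].
Result: [4, 50]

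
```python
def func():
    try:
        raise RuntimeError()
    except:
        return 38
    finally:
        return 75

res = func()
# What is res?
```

Step-by-step execution trace:
1. `func()` enters try: `raise RuntimeError()` raises RuntimeError.
2. bare `except` matches → `return 38` sets pending return value 38.
3. Before returning, `finally: return 75` runs and overrides the pending return.
4. func() returns 75 → res = 75.
Result: 75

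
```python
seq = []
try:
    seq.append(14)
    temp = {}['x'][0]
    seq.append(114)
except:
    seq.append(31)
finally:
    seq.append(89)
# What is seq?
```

Step-by-step execution trace:
1. try: `seq.append(14)` → seq = [14].
2. `temp = {}['x'][0]` raises KeyError; `seq.append(114)` is not reached.
3. bare `except` matches → `seq.append(31)` → seq = [14, 31].
4. finally always runs: `seq.append(89)` → seq = [14, 31, 89].
Result: [14, 31, 89]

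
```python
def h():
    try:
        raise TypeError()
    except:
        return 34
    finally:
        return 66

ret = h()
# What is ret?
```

Step-by-step execution trace:
1. `h()` enters try: `raise TypeError()` raises TypeError.
2. bare `except` matches → `return 34` sets pending return value 34.
3. Before returning, `finally: return 66` runs and overrides the pending return.
4. h() returns 66 → ret = 66.
Result: 66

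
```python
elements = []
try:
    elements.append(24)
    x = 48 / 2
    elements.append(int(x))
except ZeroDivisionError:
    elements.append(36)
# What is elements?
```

Step-by-step execution trace:
1. try: `elements.append(24)` → elements = [24].
2. `x = 48 / 2` → x = 24.0. No exception raised.
3. `elements.append(int(x))` → elements = [24, 24].
4. `except ZeroDivisionError` is skipped (no exception was raised).
Result: [24, 24]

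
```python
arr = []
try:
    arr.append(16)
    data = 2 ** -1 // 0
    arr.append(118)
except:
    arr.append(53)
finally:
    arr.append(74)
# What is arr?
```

Step-by-step execution trace:
1. try: `arr.append(16)` → arr = [16].
2. `data = 2 ** -1 // 0` raises ZeroDivisionError; `arr.append(118)` is not reached.
3. bare `except` matches → `arr.append(53)` → arr = [16, 53].
4. finally always runs: `arr.append(74)` → arr = [16, 53, 74].
Result: [16, 53, 74]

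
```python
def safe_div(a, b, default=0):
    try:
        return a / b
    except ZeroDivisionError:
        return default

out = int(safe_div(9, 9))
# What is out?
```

Step-by-step execution trace:
1. `safe_div(9, 9)` enters try: `return 9 / 9` → returns 1.0. No exception raised.
2. `except ZeroDivisionError` is skipped.
3. `int(1.0)` → 1 → out = 1.
Result: 1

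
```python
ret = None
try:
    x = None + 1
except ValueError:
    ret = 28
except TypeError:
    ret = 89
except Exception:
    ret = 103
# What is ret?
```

Step-by-step execution trace:
1. `x = None + 1` raises TypeError.
2. `except ValueError` does not match TypeError; skipped.
3. `except TypeError` matches → ret = 89.
4. Remaining except clauses are skipped.
Result: 89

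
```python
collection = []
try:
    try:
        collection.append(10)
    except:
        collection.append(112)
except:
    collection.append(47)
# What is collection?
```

Step-by-step execution trace:
1. Inner try: `collection.append(10)` → collection = [10]. No exception raised.
2. Inner `except` is skipped.
3. Inner try completes normally; outer `except` is skipped.
Result: [10]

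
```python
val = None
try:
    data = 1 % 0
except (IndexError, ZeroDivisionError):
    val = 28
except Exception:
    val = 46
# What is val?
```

Step-by-step execution trace:
1. `data = 1 % 0` raises ZeroDivisionError.
2. `except (IndexError, ZeroDivisionError)` matches (ZeroDivisionError is in the tuple) → val = 28.
3. `except Exception` is not reached.
Result: 28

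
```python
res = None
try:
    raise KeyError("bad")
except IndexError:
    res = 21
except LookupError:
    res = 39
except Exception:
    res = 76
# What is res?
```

Step-by-step execution trace:
1. `raise KeyError(...)` raises KeyError.
2. `except IndexError` does not match (KeyError is not a subclass of IndexError); skipped.
3. `except LookupError` matches (KeyError is a subclass of LookupError) → res = 39.
4. `except Exception` is not reached.
Result: 39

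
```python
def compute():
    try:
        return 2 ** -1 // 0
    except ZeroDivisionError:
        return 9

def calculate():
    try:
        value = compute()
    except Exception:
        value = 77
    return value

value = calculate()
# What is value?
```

Step-by-step execution trace:
1. `calculate()` calls `compute()`.
2. In compute: `2 ** -1 // 0` raises ZeroDivisionError; `except ZeroDivisionError` catches it → returns 9.
3. In calculate: `value = compute()` → value = 9. No exception reaches calculate.
4. `except Exception` is skipped; calculate returns 9.
5. value = 9.
Result: 9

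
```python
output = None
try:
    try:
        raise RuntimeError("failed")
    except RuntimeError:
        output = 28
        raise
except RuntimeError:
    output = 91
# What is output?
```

Step-by-step execution trace:
1. Inner try: `raise RuntimeError("failed")` raises RuntimeError.
2. Inner `except RuntimeError` matches → output = 28.
3. bare `raise` re-raises the same RuntimeError.
4. Outer `except RuntimeError` matches → output = 91.
Result: 91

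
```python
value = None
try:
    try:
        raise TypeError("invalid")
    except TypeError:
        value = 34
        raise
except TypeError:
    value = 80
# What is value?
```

Step-by-step execution trace:
1. Inner try: `raise TypeError("invalid")` raises TypeError.
2. Inner `except TypeError` matches → value = 34.
3. bare `raise` re-raises the same TypeError.
4. Outer `except TypeError` matches → value = 80.
Result: 80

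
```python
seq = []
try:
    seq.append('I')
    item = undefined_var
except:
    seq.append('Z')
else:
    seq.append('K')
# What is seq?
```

Step-by-step execution trace:
1. try: `seq.append('I')` → seq = ['I'].
2. `item = undefined_var` raises NameError.
3. bare `except` matches → `seq.append('Z')` → seq = ['I', 'Z'].
4. `else` is skipped (an exception was raised).
Result: ['I', 'Z']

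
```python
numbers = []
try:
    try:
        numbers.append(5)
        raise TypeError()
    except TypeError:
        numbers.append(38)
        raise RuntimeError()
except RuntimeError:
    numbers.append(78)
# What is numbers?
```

Step-by-step execution trace:
1. Inner try: `numbers.append(5)` → numbers = [5].
2. `raise TypeError()` raises TypeError.
3. Inner `except TypeError` matches → `numbers.append(38)` → numbers = [5, 38].
4. `raise RuntimeError()` raises RuntimeError; propagates to outer try.
5. Outer `except RuntimeError` matches → `numbers.append(78)` → numbers = [5, 38, 78].
Result: [5, 38, 78]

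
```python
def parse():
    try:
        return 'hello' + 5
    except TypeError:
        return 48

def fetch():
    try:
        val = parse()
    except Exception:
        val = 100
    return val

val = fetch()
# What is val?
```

Step-by-step execution trace:
1. `fetch()` calls `parse()`.
2. In parse: `'hello' + 5` raises TypeError; `except TypeError` catches it → returns 48.
3. In fetch: `val = parse()` → val = 48. No exception reaches fetch.
4. `except Exception` is skipped; fetch returns 48.
5. val = 48.
Result: 48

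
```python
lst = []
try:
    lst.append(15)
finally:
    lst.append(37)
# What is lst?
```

Step-by-step execution trace:
1. try: `lst.append(15)` → lst = [15].
2. The try body completes without raising.
3. finally always runs: `lst.append(37)` → lst = [15, 37].
Result: [15, 37]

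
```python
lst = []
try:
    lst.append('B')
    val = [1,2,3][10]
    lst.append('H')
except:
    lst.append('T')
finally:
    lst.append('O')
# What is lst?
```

Step-by-step execution trace:
1. try: `lst.append('B')` → lst = ['B'].
2. `val = [1,2,3][10]` raises IndexError; `lst.append('H')` is not reached.
3. bare `except` matches → `lst.append('T')` → lst = ['B', 'T'].
4. finally always runs: `lst.append('O')` → lst = ['B', 'T', 'O'].
Result: ['B', 'T', 'O']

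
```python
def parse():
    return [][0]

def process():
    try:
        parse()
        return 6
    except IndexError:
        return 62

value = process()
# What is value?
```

Step-by-step execution trace:
1. `process()` calls `parse()`.
2. `parse()` evaluates `[][0]`, which raises IndexError; it propagates to the caller.
3. `return 6` is not reached.
4. `except IndexError` in process matches → returns 62.
5. value = 62.
Result: 62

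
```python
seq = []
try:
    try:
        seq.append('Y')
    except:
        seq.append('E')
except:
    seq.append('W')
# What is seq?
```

Step-by-step execution trace:
1. Inner try: `seq.append('Y')` → seq = ['Y']. No exception raised.
2. Inner `except` is skipped.
3. Inner try completes normally; outer `except` is skipped.
Result: ['Y']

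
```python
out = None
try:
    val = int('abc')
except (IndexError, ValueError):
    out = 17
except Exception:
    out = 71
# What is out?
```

Step-by-step execution trace:
1. `val = int('abc')` raises ValueError.
2. `except (IndexError, ValueError)` matches (ValueError is in the tuple) → out = 17.
3. `except Exception` is not reached.
Result: 17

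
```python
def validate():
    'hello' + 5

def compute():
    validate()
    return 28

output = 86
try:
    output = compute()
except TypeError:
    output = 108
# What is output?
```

Step-by-step execution trace:
1. output starts at 86.
2. try: `compute()` calls `validate()`.
3. `validate()` evaluates `'hello' + 5`, which raises TypeError; it propagates through compute (uncaught).
4. `return 28` in compute is not reached; the assignment to output does not complete.
5. `except TypeError` matches → output = 108.
Result: 108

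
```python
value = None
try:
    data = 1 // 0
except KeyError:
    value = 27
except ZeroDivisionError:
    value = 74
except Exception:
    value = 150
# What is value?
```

Step-by-step execution trace:
1. `data = 1 // 0` raises ZeroDivisionError.
2. `except KeyError` does not match ZeroDivisionError; skipped.
3. `except ZeroDivisionError` matches → value = 74.
4. Remaining except clauses are skipped.
Result: 74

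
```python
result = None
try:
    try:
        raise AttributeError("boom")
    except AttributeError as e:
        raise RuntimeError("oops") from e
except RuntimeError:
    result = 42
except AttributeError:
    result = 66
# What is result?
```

Step-by-step execution trace:
1. Inner try raises AttributeError; inner `except AttributeError as e` catches it.
2. `raise RuntimeError(...) from e` raises RuntimeError (AttributeError is attached as __cause__, but only RuntimeError is active).
3. Outer `except RuntimeError` matches → result = 42.
4. `except AttributeError` is not reached.
Result: 42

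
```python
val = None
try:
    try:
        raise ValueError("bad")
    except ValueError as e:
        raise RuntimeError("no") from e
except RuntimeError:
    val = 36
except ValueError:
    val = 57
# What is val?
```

Step-by-step execution trace:
1. Inner try raises ValueError; inner `except ValueError as e` catches it.
2. `raise RuntimeError(...) from e` raises RuntimeError (ValueError is attached as __cause__, but only RuntimeError is active).
3. Outer `except RuntimeError` matches → val = 36.
4. `except ValueError` is not reached.
Result: 36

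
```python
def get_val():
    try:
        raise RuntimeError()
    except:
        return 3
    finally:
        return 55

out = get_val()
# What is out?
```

Step-by-step execution trace:
1. `get_val()` enters try: `raise RuntimeError()` raises RuntimeError.
2. bare `except` matches → `return 3` sets pending return value 3.
3. Before returning, `finally: return 55` runs and overrides the pending return.
4. get_val() returns 55 → out = 55.
Result: 55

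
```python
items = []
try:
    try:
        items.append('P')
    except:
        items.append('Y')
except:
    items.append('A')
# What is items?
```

Step-by-step execution trace:
1. Inner try: `items.append('P')` → items = ['P']. No exception raised.
2. Inner `except` is skipped.
3. Inner try completes normally; outer `except` is skipped.
Result: ['P']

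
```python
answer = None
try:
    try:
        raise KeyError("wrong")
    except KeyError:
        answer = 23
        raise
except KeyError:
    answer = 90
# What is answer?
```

Step-by-step execution trace:
1. Inner try: `raise KeyError("wrong")` raises KeyError.
2. Inner `except KeyError` matches → answer = 23.
3. bare `raise` re-raises the same KeyError.
4. Outer `except KeyError` matches → answer = 90.
Result: 90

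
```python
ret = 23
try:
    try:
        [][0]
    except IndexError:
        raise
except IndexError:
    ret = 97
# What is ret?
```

Step-by-step execution trace:
1. Inner try: `[][0]` raises IndexError.
2. Inner `except IndexError` matches; bare `raise` re-raises the same IndexError.
3. Outer `except IndexError` matches → ret = 97.
Result: 97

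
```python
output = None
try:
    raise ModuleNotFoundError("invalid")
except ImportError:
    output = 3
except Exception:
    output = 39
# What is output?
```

Step-by-step execution trace:
1. `raise ModuleNotFoundError(...)` raises ModuleNotFoundError.
2. `except ImportError` matches (ModuleNotFoundError is a subclass of ImportError) → output = 3.
3. `except Exception` is not reached.
Result: 3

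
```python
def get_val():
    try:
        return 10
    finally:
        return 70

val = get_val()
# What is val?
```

Step-by-step execution trace:
1. `get_val()` enters try: `return 10` sets pending return value 10.
2. Before returning, `finally: return 70` runs and overrides the pending return.
3. get_val() returns 70 → val = 70.
Result: 70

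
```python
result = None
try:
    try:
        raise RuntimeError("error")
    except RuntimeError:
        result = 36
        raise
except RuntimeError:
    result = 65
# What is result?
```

Step-by-step execution trace:
1. Inner try: `raise RuntimeError("error")` raises RuntimeError.
2. Inner `except RuntimeError` matches → result = 36.
3. bare `raise` re-raises the same RuntimeError.
4. Outer `except RuntimeError` matches → result = 65.
Result: 65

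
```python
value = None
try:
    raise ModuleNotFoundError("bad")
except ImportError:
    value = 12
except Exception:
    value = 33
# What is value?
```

Step-by-step execution trace:
1. `raise ModuleNotFoundError(...)` raises ModuleNotFoundError.
2. `except ImportError` matches (ModuleNotFoundError is a subclass of ImportError) → value = 12.
3. `except Exception` is not reached.
Result: 12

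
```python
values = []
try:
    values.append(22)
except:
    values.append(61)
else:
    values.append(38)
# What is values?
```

Step-by-step execution trace:
1. try: `values.append(22)` → values = [22]. No exception raised.
2. `except` is skipped.
3. `else` runs (try completed without exception): `values.append(38)` → values = [22, 38].
Result: [22, 38]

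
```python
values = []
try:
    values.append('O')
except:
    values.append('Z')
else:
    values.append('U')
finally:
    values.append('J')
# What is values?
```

Step-by-step execution trace:
1. try: `values.append('O')` → values = ['O']. No exception raised.
2. `except` is skipped.
3. `else` runs: `values.append('U')` → values = ['O', 'U'].
4. `finally` always runs: `values.append('J')` → values = ['O', 'U', 'J'].
Result: ['O', 'U', 'J']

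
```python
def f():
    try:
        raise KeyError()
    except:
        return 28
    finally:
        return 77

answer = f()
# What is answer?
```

Step-by-step execution trace:
1. `f()` enters try: `raise KeyError()` raises KeyError.
2. bare `except` matches → `return 28` sets pending return value 28.
3. Before returning, `finally: return 77` runs and overrides the pending return.
4. f() returns 77 → answer = 77.
Result: 77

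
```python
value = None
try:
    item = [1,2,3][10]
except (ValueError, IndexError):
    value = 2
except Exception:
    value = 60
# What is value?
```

Step-by-step execution trace:
1. `item = [1,2,3][10]` raises IndexError.
2. `except (ValueError, IndexError)` matches (IndexError is in the tuple) → value = 2.
3. `except Exception` is not reached.
Result: 2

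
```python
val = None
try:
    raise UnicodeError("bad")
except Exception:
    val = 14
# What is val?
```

Step-by-step execution trace:
1. `raise UnicodeError(...)` raises UnicodeError.
2. `except Exception` matches (UnicodeError is a subclass of Exception) → val = 14.
Result: 14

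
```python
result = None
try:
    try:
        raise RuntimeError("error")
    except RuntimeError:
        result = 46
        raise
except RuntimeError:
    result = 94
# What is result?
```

Step-by-step execution trace:
1. Inner try: `raise RuntimeError("error")` raises RuntimeError.
2. Inner `except RuntimeError` matches → result = 46.
3. bare `raise` re-raises the same RuntimeError.
4. Outer `except RuntimeError` matches → result = 94.
Result: 94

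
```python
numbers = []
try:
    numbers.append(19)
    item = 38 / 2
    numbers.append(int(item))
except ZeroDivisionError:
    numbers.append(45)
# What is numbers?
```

Step-by-step execution trace:
1. try: `numbers.append(19)` → numbers = [19].
2. `item = 38 / 2` → item = 19.0. No exception raised.
3. `numbers.append(int(item))` → numbers = [19, 19].
4. `except ZeroDivisionError` is skipped (no exception was raised).
Result: [19, 19]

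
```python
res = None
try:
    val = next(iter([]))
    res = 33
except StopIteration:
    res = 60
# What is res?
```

Step-by-step execution trace:
1. `val = next(iter([]))` raises StopIteration.
2. `res = 33` is not reached.
3. `except StopIteration` matches → res = 60.
Result: 60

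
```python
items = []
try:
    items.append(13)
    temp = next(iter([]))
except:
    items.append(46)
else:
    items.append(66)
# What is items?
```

Step-by-step execution trace:
1. try: `items.append(13)` → items = [13].
2. `temp = next(iter([]))` raises StopIteration.
3. bare `except` matches → `items.append(46)` → items = [13, 46].
4. `else` is skipped (an exception was raised).
Result: [13, 46]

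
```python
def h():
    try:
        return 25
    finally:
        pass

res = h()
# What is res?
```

Step-by-step execution trace:
1. `h()` enters try: `return 25` sets pending return value 25.
2. Before returning, `finally: pass` runs (no effect).
3. h() returns 25 → res = 25.
Result: 25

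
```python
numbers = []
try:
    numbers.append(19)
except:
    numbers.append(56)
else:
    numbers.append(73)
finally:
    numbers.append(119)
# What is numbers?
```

Step-by-step execution trace:
1. try: `numbers.append(19)` → numbers = [19]. No exception raised.
2. `except` is skipped.
3. `else` runs: `numbers.append(73)` → numbers = [19, 73].
4. `finally` always runs: `numbers.append(119)` → numbers = [19, 73, 119].
Result: [19, 73, 119]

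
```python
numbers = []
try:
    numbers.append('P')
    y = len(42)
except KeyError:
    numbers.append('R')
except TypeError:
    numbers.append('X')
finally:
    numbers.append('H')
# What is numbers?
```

Step-by-step execution trace:
1. try: `numbers.append('P')` → numbers = ['P'].
2. `y = len(42)` raises TypeError.
3. `except KeyError` does not match TypeError; skipped.
4. `except TypeError` matches → `numbers.append('X')` → numbers = ['P', 'X'].
5. finally always runs: `numbers.append('H')` → numbers = ['P', 'X', 'H'].
Result: ['P', 'X', 'H']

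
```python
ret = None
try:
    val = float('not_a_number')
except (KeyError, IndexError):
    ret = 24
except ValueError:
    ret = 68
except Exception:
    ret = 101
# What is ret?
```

Step-by-step execution trace:
1. `val = float('not_a_number')` raises ValueError.
2. `except (KeyError, IndexError)` does not match ValueError; skipped.
3. `except ValueError` matches (exact type match) → ret = 68.
4. `except Exception` is not reached.
Result: 68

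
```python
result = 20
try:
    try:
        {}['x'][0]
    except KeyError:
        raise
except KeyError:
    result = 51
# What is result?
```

Step-by-step execution trace:
1. Inner try: `{}['x'][0]` raises KeyError.
2. Inner `except KeyError` matches; bare `raise` re-raises the same KeyError.
3. Outer `except KeyError` matches → result = 51.
Result: 51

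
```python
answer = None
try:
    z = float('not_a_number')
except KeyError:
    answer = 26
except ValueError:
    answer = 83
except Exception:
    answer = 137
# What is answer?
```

Step-by-step execution trace:
1. `z = float('not_a_number')` raises ValueError.
2. `except KeyError` does not match ValueError; skipped.
3. `except ValueError` matches → answer = 83.
4. Remaining except clauses are skipped.
Result: 83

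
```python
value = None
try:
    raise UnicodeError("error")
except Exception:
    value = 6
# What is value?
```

Step-by-step execution trace:
1. `raise UnicodeError(...)` raises UnicodeError.
2. `except Exception` matches (UnicodeError is a subclass of Exception) → value = 6.
Result: 6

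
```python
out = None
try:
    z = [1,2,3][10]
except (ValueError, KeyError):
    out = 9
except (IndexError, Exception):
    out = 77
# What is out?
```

Step-by-step execution trace:
1. `z = [1,2,3][10]` raises IndexError.
2. `except (ValueError, KeyError)` does not match IndexError; skipped.
3. `except (IndexError, Exception)` matches (IndexError is in the tuple) → out = 77.
Result: 77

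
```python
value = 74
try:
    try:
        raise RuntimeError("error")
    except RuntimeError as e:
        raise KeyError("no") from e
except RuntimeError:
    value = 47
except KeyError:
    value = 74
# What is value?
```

Step-by-step execution trace:
1. Inner try raises RuntimeError; inner `except RuntimeError as e` catches it.
2. `raise KeyError(...) from e` raises KeyError (RuntimeError is attached as __cause__, but only KeyError is active).
3. Outer `except RuntimeError` does not match KeyError; skipped.
4. Outer `except KeyError` matches → value = 74.
Result: 74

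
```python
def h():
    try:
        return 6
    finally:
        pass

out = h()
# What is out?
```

Step-by-step execution trace:
1. `h()` enters try: `return 6` sets pending return value 6.
2. Before returning, `finally: pass` runs (no effect).
3. h() returns 6 → out = 6.
Result: 6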